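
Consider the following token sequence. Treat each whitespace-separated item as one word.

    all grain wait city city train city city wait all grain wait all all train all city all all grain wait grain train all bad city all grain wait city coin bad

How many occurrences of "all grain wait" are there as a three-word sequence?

4

Scanning the 30 overlapping trigram windows for "all grain wait":
  position 1–3: all grain wait
  position 10–12: all grain wait
  position 19–21: all grain wait
  position 27–29: all grain wait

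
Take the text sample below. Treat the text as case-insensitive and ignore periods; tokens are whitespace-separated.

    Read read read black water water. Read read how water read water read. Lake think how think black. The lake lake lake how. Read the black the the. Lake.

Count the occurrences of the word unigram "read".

8

Scanning the 29 tokens for "read":
  position 1: read
  position 2: read
  position 3: read
  position 7: read
  position 8: read
  position 11: read
  position 13: read
  position 24: read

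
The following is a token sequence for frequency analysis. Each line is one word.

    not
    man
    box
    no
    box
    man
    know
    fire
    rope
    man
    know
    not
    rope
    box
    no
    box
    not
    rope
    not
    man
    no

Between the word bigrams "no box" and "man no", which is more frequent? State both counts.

"no box": 2 occurrences
"man no": 1 occurrence

"no box" (2 vs 1)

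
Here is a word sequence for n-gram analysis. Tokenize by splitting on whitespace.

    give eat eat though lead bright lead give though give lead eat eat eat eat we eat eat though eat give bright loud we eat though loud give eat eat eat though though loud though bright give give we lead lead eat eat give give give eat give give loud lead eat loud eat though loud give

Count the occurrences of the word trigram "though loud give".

2

Scanning the 55 overlapping trigram windows for "though loud give":
  position 26–28: though loud give
  position 55–57: though loud give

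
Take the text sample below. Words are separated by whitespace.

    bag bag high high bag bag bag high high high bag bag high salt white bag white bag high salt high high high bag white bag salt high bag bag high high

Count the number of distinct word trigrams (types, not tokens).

32 tokens → 30 trigram windows in total.
Repeated trigrams (each contributes count−1 duplicates):
  bag bag high: 4
  bag high high: 3
  high bag bag: 3
  high high bag: 3
  bag high salt: 2
  bag white bag: 2
  high high high: 2
12 duplicate windows → 30 − 12 = 18 distinct.

18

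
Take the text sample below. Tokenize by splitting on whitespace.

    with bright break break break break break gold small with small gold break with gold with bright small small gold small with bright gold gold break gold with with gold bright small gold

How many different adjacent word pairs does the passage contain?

18

33 tokens → 32 bigram windows in total.
Repeated bigrams (each contributes count−1 duplicates):
  break break: 4
  small gold: 3
  with bright: 3
  break gold: 2
  bright small: 2
  gold break: 2
  gold small: 2
  gold with: 2
  … (2 more repeated)
14 duplicate windows → 32 − 14 = 18 distinct.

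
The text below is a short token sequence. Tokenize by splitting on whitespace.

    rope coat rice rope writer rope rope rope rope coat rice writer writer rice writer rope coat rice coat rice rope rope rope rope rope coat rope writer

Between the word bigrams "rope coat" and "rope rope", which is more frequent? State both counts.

"rope rope" (7 vs 4)

"rope coat": 4 occurrences
"rope rope": 7 occurrences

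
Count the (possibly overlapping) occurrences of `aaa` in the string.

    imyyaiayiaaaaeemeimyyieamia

Sliding a length-3 window over the 27 characters (25 positions):
  position 10–12: aaa
  position 11–13: aaa

2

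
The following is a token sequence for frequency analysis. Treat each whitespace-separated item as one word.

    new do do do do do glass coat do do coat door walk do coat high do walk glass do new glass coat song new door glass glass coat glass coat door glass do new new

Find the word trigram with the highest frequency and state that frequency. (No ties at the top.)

"do do do", 3 times

Trigram frequencies (highest first):
  do do do: 3
  glass do new: 2
  new do do: 1
  do do glass: 1
  do glass coat: 1
  glass coat do: 1
  … (25 more, each ≤ 1)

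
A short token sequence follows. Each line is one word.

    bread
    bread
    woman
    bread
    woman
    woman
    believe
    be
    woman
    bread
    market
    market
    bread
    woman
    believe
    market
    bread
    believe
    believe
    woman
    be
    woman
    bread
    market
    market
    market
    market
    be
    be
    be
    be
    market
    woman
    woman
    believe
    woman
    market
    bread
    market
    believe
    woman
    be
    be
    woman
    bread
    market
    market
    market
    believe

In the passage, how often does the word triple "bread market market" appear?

Scanning the 47 overlapping trigram windows for "bread market market":
  position 10–12: bread market market
  position 23–25: bread market market
  position 45–47: bread market market

3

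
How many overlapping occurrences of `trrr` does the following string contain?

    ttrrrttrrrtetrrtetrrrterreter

Sliding a length-4 window over the 29 characters (26 positions):
  position 2–5: trrr
  position 7–10: trrr
  position 18–21: trrr

3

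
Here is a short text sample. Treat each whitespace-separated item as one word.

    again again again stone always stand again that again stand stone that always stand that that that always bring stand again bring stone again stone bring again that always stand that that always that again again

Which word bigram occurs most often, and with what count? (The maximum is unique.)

"that always", 4 times

Bigram frequencies (highest first):
  that always: 4
  again again: 3
  always stand: 3
  that that: 3
  again stone: 2
  stand again: 2
  … (15 more, each ≤ 2)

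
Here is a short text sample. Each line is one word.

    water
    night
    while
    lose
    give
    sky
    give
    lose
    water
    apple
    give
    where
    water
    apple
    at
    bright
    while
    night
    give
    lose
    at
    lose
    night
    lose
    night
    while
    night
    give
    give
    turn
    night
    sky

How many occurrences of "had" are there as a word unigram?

Scanning the 32 tokens for "had":
  (none found)

0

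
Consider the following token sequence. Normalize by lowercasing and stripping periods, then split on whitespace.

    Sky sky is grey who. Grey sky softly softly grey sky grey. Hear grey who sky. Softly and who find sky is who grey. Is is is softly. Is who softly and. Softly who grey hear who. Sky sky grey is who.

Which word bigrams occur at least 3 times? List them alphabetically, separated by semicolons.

Bigram counts meeting the condition (at least 3 times):
  is who: 3
  who grey: 3

is who; who grey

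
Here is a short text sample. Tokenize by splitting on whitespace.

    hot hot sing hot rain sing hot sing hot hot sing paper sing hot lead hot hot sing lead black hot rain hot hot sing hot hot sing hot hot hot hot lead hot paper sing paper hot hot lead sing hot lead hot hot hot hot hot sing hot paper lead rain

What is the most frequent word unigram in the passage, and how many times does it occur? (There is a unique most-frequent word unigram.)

Unigram frequencies (highest first):
  hot: 28
  sing: 11
  lead: 6
  paper: 4
  rain: 3
  black: 1

"hot", 28 times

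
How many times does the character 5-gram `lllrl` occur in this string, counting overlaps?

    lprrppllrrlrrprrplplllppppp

Sliding a length-5 window over the 27 characters (23 positions):
  (no match at any position)

0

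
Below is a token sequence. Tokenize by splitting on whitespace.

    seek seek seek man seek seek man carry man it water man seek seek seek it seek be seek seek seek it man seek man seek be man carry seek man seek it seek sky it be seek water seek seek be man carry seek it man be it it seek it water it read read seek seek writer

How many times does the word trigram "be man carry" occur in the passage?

2

Scanning the 57 overlapping trigram windows for "be man carry":
  position 27–29: be man carry
  position 42–44: be man carry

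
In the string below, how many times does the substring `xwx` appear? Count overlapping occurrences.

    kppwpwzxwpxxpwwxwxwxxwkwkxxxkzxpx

2

Sliding a length-3 window over the 33 characters (31 positions):
  position 16–18: xwx
  position 18–20: xwx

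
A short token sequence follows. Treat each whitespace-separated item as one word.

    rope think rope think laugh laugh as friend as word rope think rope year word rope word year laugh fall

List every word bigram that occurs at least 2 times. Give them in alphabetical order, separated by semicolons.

Bigram counts meeting the condition (at least 2 times):
  rope think: 3
  think rope: 2
  word rope: 2

rope think; think rope; word rope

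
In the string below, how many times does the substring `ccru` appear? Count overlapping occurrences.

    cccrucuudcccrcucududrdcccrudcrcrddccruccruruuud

Sliding a length-4 window over the 47 characters (44 positions):
  position 2–5: ccru
  position 24–27: ccru
  position 35–38: ccru
  position 39–42: ccru

4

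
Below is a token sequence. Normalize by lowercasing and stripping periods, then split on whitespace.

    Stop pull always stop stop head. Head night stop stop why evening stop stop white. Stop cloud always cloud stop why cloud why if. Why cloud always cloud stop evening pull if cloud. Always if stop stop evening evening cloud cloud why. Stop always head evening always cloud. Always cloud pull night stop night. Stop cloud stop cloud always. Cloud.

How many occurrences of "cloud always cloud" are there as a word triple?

Scanning the 58 overlapping trigram windows for "cloud always cloud":
  position 17–19: cloud always cloud
  position 26–28: cloud always cloud
  position 48–50: cloud always cloud
  position 58–60: cloud always cloud

4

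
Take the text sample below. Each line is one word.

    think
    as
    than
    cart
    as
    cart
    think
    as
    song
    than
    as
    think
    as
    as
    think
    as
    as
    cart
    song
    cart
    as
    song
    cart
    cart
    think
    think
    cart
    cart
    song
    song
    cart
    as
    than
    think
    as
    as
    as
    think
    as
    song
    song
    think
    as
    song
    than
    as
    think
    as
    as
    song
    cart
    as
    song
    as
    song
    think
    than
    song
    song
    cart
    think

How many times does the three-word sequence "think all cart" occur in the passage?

0

Scanning the 59 overlapping trigram windows for "think all cart":
  (none found)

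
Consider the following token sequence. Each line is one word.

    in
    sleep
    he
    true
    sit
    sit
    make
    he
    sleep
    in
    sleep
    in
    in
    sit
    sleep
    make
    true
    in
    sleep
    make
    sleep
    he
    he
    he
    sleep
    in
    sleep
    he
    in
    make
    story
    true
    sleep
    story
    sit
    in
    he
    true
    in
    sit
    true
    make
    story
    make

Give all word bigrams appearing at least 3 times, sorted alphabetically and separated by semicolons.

Bigram counts meeting the condition (at least 3 times):
  in sleep: 4
  sleep he: 3
  sleep in: 3

in sleep; sleep he; sleep in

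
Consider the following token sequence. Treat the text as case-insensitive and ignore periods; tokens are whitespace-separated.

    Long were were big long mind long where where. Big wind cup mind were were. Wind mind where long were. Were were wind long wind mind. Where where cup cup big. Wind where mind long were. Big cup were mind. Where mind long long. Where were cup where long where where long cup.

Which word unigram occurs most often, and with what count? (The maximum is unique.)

Unigram frequencies (highest first):
  where: 11
  long: 10
  were: 10
  mind: 7
  cup: 6
  wind: 5
  … (1 more, each ≤ 4)

"where", 11 times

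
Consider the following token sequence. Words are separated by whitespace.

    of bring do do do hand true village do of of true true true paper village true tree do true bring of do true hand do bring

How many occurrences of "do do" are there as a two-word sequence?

Scanning the 26 overlapping bigram windows for "do do":
  position 3–4: do do
  position 4–5: do do

2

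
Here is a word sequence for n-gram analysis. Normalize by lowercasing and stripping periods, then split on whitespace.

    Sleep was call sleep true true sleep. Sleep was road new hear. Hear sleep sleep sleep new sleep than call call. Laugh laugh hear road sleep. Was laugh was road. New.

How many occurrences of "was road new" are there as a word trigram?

2

Scanning the 29 overlapping trigram windows for "was road new":
  position 9–11: was road new
  position 29–31: was road new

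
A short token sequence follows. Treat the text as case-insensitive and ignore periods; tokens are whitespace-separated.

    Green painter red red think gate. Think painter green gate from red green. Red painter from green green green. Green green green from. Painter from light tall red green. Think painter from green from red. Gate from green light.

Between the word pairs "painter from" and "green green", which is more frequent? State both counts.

"painter from": 3 occurrences
"green green": 5 occurrences

"green green" (5 vs 3)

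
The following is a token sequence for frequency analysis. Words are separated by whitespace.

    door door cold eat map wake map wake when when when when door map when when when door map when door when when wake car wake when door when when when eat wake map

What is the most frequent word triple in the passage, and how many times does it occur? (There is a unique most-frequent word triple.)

"when when when", 4 times

Trigram frequencies (highest first):
  when when when: 4
  when when door: 2
  when door map: 2
  door map when: 2
  when door when: 2
  door when when: 2
  … (18 more, each ≤ 1)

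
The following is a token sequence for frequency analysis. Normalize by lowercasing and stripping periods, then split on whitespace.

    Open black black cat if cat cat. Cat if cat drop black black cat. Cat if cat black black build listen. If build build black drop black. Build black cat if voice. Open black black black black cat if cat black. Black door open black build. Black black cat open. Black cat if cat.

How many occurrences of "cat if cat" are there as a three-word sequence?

5

Scanning the 52 overlapping trigram windows for "cat if cat":
  position 4–6: cat if cat
  position 8–10: cat if cat
  position 15–17: cat if cat
  position 38–40: cat if cat
  position 52–54: cat if cat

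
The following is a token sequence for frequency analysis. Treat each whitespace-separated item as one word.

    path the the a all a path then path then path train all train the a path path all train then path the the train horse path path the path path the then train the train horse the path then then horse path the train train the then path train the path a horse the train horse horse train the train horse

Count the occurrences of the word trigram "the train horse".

4

Scanning the 60 overlapping trigram windows for "the train horse":
  position 24–26: the train horse
  position 35–37: the train horse
  position 55–57: the train horse
  position 60–62: the train horse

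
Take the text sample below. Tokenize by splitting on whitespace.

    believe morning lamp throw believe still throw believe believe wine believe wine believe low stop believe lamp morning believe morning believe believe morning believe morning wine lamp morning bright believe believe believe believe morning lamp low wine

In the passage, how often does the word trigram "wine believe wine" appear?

1

Scanning the 35 overlapping trigram windows for "wine believe wine":
  position 10–12: wine believe wine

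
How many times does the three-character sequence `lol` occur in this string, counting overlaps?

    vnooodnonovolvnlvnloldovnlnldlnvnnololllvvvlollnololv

4

Sliding a length-3 window over the 53 characters (51 positions):
  position 19–21: lol
  position 36–38: lol
  position 44–46: lol
  position 50–52: lol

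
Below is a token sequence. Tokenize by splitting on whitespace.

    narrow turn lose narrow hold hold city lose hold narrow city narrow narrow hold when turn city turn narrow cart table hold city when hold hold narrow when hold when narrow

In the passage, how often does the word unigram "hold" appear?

8

Scanning the 31 tokens for "hold":
  position 5: hold
  position 6: hold
  position 9: hold
  position 14: hold
  position 22: hold
  position 25: hold
  position 26: hold
  position 29: hold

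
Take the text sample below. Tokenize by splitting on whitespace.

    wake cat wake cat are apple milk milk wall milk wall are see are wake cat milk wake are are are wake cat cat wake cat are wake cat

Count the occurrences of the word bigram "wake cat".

6

Scanning the 28 overlapping bigram windows for "wake cat":
  position 1–2: wake cat
  position 3–4: wake cat
  position 15–16: wake cat
  position 22–23: wake cat
  position 25–26: wake cat
  position 28–29: wake cat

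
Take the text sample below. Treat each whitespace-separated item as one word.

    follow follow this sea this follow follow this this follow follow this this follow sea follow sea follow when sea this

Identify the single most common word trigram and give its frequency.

Trigram frequencies (highest first):
  follow follow this: 3
  this follow follow: 2
  follow this this: 2
  this this follow: 2
  follow sea follow: 2
  follow this sea: 1
  … (7 more, each ≤ 1)

"follow follow this", 3 times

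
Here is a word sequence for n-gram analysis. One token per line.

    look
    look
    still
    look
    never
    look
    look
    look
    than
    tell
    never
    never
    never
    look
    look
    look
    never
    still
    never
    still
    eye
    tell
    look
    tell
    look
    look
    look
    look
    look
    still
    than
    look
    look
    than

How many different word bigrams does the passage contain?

34 tokens → 33 bigram windows in total.
Repeated bigrams (each contributes count−1 duplicates):
  look look: 10
  look never: 2
  look still: 2
  look than: 2
  never look: 2
  never never: 2
  never still: 2
  tell look: 2
16 duplicate windows → 33 − 16 = 17 distinct.

17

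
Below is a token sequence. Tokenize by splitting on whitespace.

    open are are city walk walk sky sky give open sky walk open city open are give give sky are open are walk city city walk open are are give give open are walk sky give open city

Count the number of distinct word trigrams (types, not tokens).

38 tokens → 36 trigram windows in total.
Repeated trigrams (each contributes count−1 duplicates):
  are give give: 2
  open are are: 2
  open are walk: 2
  sky give open: 2
4 duplicate windows → 36 − 4 = 32 distinct.

32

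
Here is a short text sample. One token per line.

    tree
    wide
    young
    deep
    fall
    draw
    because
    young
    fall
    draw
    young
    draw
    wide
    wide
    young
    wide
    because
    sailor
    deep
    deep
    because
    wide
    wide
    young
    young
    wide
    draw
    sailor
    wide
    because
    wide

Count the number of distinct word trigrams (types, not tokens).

28

31 tokens → 29 trigram windows in total.
Repeated trigrams (each contributes count−1 duplicates):
  wide wide young: 2
1 duplicate windows → 29 − 1 = 28 distinct.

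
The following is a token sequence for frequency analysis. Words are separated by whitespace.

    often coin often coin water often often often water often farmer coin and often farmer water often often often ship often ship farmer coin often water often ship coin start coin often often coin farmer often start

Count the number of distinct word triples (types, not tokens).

37 tokens → 35 trigram windows in total.
Repeated trigrams (each contributes count−1 duplicates):
  often often often: 2
  often water often: 2
  water often often: 2
3 duplicate windows → 35 − 3 = 32 distinct.

32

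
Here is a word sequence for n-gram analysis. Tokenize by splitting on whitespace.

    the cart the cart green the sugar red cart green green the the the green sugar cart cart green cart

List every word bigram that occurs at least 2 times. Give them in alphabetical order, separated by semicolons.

Bigram counts meeting the condition (at least 2 times):
  cart green: 3
  green the: 2
  the cart: 2
  the the: 2

cart green; green the; the cart; the the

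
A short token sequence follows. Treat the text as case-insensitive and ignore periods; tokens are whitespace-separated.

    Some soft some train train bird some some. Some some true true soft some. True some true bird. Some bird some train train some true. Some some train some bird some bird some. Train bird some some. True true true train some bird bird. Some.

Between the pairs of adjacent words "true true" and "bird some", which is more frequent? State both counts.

"bird some" (7 vs 3)

"true true": 3 occurrences
"bird some": 7 occurrences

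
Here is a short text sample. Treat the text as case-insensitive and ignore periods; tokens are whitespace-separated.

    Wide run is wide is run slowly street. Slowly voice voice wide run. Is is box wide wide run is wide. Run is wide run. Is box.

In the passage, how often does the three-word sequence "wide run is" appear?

5

Scanning the 25 overlapping trigram windows for "wide run is":
  position 1–3: wide run is
  position 12–14: wide run is
  position 18–20: wide run is
  position 21–23: wide run is
  position 24–26: wide run is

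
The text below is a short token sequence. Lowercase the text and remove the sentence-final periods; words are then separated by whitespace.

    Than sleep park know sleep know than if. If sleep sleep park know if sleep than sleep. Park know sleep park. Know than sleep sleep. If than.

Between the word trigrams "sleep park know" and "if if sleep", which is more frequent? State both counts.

"sleep park know" (4 vs 1)

"sleep park know": 4 occurrences
"if if sleep": 1 occurrence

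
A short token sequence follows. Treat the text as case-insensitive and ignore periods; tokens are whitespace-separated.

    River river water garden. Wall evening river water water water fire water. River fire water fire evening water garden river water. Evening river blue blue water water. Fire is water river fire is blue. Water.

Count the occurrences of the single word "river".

Scanning the 35 tokens for "river":
  position 1: river
  position 2: river
  position 7: river
  position 13: river
  position 20: river
  position 23: river
  position 31: river

7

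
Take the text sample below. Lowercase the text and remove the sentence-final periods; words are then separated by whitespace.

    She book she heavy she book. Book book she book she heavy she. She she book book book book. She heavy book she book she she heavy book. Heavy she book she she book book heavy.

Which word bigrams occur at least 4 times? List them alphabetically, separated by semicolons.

book book; book she; she book; she heavy; she she

Bigram counts meeting the condition (at least 4 times):
  book book: 6
  book she: 7
  she book: 7
  she heavy: 4
  she she: 4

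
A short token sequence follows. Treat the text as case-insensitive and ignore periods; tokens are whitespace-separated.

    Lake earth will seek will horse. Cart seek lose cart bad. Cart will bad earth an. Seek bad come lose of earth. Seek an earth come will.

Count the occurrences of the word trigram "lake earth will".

1

Scanning the 25 overlapping trigram windows for "lake earth will":
  position 1–3: lake earth will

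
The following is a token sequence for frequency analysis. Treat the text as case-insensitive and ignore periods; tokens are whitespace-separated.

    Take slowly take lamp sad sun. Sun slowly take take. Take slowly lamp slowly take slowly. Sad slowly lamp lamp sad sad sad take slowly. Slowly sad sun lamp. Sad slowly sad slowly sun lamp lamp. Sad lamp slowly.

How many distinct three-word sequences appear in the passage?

35

39 tokens → 37 trigram windows in total.
Repeated trigrams (each contributes count−1 duplicates):
  lamp lamp sad: 2
  slowly sad slowly: 2
2 duplicate windows → 37 − 2 = 35 distinct.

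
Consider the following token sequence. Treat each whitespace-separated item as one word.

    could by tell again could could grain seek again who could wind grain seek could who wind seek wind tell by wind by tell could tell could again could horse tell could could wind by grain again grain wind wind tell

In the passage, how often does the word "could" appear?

Scanning the 41 tokens for "could":
  position 1: could
  position 5: could
  position 6: could
  position 11: could
  position 15: could
  position 25: could
  position 27: could
  position 29: could
  position 32: could
  position 33: could

10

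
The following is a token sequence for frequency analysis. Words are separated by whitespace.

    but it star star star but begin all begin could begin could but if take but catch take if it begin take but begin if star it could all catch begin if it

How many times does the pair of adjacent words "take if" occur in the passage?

Scanning the 32 overlapping bigram windows for "take if":
  position 18–19: take if

1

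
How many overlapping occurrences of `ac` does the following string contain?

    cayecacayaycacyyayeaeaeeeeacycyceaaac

Sliding a length-2 window over the 37 characters (36 positions):
  position 6–7: ac
  position 13–14: ac
  position 27–28: ac
  position 36–37: ac

4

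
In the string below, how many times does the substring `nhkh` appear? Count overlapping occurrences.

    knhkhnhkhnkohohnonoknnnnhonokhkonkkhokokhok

2

Sliding a length-4 window over the 43 characters (40 positions):
  position 2–5: nhkh
  position 6–9: nhkh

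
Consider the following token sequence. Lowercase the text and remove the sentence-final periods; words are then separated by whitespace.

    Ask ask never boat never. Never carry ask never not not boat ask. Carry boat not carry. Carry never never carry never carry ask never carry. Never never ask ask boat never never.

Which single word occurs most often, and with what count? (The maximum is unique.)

"never", 12 times

Unigram frequencies (highest first):
  never: 12
  ask: 7
  carry: 7
  boat: 4
  not: 3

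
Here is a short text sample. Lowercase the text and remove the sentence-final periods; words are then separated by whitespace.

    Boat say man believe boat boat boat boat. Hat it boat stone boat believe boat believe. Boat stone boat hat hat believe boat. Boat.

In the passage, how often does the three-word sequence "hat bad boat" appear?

0

Scanning the 22 overlapping trigram windows for "hat bad boat":
  (none found)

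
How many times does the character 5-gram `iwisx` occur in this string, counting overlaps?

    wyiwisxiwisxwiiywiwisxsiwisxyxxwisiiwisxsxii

5

Sliding a length-5 window over the 44 characters (40 positions):
  position 3–7: iwisx
  position 8–12: iwisx
  position 18–22: iwisx
  position 24–28: iwisx
  position 36–40: iwisx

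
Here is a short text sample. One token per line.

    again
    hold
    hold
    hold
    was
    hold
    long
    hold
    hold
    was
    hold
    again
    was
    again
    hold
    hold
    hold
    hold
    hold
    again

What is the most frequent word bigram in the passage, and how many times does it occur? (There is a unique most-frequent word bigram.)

Bigram frequencies (highest first):
  hold hold: 7
  again hold: 2
  hold was: 2
  was hold: 2
  hold again: 2
  hold long: 1
  … (3 more, each ≤ 1)

"hold hold", 7 times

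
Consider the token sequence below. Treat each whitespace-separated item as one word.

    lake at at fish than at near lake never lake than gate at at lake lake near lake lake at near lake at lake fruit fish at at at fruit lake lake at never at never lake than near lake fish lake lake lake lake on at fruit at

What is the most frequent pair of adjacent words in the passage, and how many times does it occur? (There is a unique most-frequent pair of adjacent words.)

Bigram frequencies (highest first):
  lake lake: 6
  lake at: 4
  at at: 4
  near lake: 4
  at near: 2
  never lake: 2
  … (22 more, each ≤ 2)

"lake lake", 6 times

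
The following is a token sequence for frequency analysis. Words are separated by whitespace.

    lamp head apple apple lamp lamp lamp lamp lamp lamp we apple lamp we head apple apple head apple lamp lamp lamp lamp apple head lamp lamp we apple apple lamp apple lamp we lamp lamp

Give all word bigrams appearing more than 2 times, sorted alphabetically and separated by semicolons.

Bigram counts meeting the condition (more than 2 times):
  apple apple: 3
  apple lamp: 5
  head apple: 3
  lamp lamp: 10
  lamp we: 4

apple apple; apple lamp; head apple; lamp lamp; lamp we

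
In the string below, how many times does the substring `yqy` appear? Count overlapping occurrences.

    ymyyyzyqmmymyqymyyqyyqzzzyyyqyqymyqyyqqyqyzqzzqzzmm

Sliding a length-3 window over the 51 characters (49 positions):
  position 13–15: yqy
  position 18–20: yqy
  position 28–30: yqy
  position 30–32: yqy
  position 34–36: yqy
  position 40–42: yqy

6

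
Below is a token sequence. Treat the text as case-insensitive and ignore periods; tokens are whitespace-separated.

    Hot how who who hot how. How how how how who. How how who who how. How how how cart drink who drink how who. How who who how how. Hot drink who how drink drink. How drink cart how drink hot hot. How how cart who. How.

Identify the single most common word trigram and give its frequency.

"how how how", 5 times

Trigram frequencies (highest first):
  how how how: 5
  how who who: 3
  who how how: 3
  hot how how: 2
  how how who: 2
  how who how: 2
  … (27 more, each ≤ 2)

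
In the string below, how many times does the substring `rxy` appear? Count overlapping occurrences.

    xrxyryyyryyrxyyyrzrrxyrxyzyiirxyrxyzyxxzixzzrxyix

7

Sliding a length-3 window over the 49 characters (47 positions):
  position 2–4: rxy
  position 12–14: rxy
  position 20–22: rxy
  position 23–25: rxy
  position 30–32: rxy
  position 33–35: rxy
  position 45–47: rxy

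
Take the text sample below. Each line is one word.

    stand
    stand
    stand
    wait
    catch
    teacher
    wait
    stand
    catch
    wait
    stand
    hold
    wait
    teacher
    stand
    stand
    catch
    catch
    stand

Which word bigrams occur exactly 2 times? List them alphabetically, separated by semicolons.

Bigram counts meeting the condition (exactly 2 times):
  stand catch: 2
  wait stand: 2

stand catch; wait stand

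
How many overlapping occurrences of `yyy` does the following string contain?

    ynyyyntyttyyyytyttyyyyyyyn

Sliding a length-3 window over the 26 characters (24 positions):
  position 3–5: yyy
  position 11–13: yyy
  position 12–14: yyy
  position 19–21: yyy
  position 20–22: yyy
  position 21–23: yyy
  position 22–24: yyy
  position 23–25: yyy

8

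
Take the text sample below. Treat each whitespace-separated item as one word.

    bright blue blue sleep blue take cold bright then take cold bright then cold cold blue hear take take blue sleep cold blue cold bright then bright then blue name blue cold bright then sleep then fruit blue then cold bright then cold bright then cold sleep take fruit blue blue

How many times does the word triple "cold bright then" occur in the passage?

Scanning the 49 overlapping trigram windows for "cold bright then":
  position 7–9: cold bright then
  position 11–13: cold bright then
  position 24–26: cold bright then
  position 32–34: cold bright then
  position 40–42: cold bright then
  position 43–45: cold bright then

6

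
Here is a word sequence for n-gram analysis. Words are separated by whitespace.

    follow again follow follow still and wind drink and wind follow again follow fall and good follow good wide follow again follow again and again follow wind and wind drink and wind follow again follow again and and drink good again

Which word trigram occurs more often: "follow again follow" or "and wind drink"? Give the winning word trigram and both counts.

"follow again follow" (4 vs 2)

"follow again follow": 4 occurrences
"and wind drink": 2 occurrences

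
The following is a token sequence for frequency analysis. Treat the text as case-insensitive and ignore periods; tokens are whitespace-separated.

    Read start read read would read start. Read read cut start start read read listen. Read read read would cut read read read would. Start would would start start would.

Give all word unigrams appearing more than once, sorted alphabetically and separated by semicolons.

cut; read; start; would

Unigram counts meeting the condition (more than once):
  cut: 2
  read: 14
  start: 7
  would: 6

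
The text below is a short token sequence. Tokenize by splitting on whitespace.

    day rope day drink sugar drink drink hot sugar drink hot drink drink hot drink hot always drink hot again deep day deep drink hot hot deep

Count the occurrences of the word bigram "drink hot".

6

Scanning the 26 overlapping bigram windows for "drink hot":
  position 7–8: drink hot
  position 10–11: drink hot
  position 13–14: drink hot
  position 15–16: drink hot
  position 18–19: drink hot
  position 24–25: drink hot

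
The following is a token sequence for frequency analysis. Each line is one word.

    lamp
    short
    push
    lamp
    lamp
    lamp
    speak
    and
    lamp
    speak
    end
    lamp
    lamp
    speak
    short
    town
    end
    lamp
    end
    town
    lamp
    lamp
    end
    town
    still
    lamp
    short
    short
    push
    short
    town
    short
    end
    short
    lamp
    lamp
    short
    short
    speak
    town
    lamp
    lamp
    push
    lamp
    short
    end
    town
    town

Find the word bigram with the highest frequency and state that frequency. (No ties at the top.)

Bigram frequencies (highest first):
  lamp lamp: 6
  lamp short: 4
  lamp speak: 3
  end town: 3
  short push: 2
  push lamp: 2
  … (21 more, each ≤ 2)

"lamp lamp", 6 times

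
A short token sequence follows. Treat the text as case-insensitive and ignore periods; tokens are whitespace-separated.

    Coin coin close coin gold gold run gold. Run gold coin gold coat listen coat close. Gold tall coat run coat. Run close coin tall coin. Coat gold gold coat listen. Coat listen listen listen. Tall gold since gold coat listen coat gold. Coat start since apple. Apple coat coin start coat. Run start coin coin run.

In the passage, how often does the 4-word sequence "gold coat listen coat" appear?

3

Scanning the 54 overlapping 4-gram windows for "gold coat listen coat":
  position 12–15: gold coat listen coat
  position 29–32: gold coat listen coat
  position 39–42: gold coat listen coat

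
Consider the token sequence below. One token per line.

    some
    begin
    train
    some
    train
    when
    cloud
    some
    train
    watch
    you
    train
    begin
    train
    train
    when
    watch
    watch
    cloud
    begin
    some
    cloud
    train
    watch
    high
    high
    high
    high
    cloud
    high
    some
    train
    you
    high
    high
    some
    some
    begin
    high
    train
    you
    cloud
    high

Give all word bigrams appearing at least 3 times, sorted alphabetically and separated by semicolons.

Bigram counts meeting the condition (at least 3 times):
  high high: 4
  some train: 3

high high; some train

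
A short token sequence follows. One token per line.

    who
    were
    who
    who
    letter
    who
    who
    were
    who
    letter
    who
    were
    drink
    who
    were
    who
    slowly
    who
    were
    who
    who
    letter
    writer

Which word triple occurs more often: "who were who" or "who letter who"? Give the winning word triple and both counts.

"who were who" (4 vs 2)

"who were who": 4 occurrences
"who letter who": 2 occurrences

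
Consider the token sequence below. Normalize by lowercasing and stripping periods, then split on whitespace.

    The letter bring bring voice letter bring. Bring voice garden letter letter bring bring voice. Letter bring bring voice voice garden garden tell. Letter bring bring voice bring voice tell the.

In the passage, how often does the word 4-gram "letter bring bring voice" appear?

5

Scanning the 28 overlapping 4-gram windows for "letter bring bring voice":
  position 2–5: letter bring bring voice
  position 6–9: letter bring bring voice
  position 12–15: letter bring bring voice
  position 16–19: letter bring bring voice
  position 24–27: letter bring bring voice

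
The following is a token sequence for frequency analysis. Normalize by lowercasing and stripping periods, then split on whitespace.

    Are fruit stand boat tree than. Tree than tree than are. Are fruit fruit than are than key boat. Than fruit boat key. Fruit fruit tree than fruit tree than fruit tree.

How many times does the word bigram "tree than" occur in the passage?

5

Scanning the 31 overlapping bigram windows for "tree than":
  position 5–6: tree than
  position 7–8: tree than
  position 9–10: tree than
  position 26–27: tree than
  position 29–30: tree than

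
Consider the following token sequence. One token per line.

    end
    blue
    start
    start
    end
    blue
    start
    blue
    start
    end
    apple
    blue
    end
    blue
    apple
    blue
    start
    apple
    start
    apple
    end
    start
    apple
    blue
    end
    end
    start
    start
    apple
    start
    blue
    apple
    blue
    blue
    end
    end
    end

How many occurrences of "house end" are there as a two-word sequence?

Scanning the 36 overlapping bigram windows for "house end":
  (none found)

0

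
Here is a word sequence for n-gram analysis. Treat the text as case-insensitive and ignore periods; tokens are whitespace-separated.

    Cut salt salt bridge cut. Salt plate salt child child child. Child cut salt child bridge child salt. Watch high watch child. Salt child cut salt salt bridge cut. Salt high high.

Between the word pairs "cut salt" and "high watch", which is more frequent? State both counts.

"cut salt": 5 occurrences
"high watch": 1 occurrence

"cut salt" (5 vs 1)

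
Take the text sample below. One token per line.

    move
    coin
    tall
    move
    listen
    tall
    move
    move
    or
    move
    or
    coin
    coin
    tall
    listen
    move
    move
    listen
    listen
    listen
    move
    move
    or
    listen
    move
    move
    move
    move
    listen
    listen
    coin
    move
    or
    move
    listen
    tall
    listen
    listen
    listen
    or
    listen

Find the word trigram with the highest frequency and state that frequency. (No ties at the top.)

Trigram frequencies (highest first):
  listen move move: 3
  move listen tall: 2
  move move or: 2
  move or move: 2
  move move listen: 2
  move listen listen: 2
  … (24 more, each ≤ 2)

"listen move move", 3 times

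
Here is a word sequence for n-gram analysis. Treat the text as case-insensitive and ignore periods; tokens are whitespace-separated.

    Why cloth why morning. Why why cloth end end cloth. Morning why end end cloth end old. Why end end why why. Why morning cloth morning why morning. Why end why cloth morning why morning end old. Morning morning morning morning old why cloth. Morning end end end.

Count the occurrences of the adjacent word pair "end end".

Scanning the 47 overlapping bigram windows for "end end":
  position 8–9: end end
  position 13–14: end end
  position 19–20: end end
  position 46–47: end end
  position 47–48: end end

5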